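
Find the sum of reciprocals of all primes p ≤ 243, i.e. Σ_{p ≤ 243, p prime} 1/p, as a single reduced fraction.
Σ 1/p = 506873196134241441348690763593294873492730445394823722837469097176314709804649267964680634478659521/256041159035492609053110100510385311995538591998443060216114576417920917800321526504084465112487730

π(243) = 53, so the primes ≤ 243 are [2, 3, 5, 7, 11, 13, 17, 19, 23, 29, 31, 37, 41, 43, 47, 53, 59, 61, 67, 71, 73, 79, 83, 89, 97, 101, 103, 107, 109, 113, 127, 131, 137, 139, 149, 151, 157, 163, 167, 173, 179, 181, 191, 193, 197, 199, 211, 223, 227, 229, 233, 239, 241]. Summing 1/p over these primes: 506873196134241441348690763593294873492730445394823722837469097176314709804649267964680634478659521/256041159035492609053110100510385311995538591998443060216114576417920917800321526504084465112487730 ≈ 1.9797. Mertens estimate ln ln(243) + 0.2615 ≈ 1.9650.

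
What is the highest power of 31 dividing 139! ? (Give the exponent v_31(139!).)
v_31(139!) = 4

Legendre's formula: v_p(n!) = Σ_{k ≥ 1} ⌊n / p^k⌋. For p = 31, n = 139, the terms are:
  ⌊139/31^1⌋ = ⌊139/31⌋ = 4
(the next term ⌊139/31^2⌋ = 0, terminating the sum). Summing: v_31(139!) = 4 = 4.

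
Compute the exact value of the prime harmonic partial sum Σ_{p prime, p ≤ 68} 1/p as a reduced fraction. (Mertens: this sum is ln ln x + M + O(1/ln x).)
Σ 1/p = 13585328068403621603022853/7858321551080267055879090

π(68) = 19, so the primes ≤ 68 are [2, 3, 5, 7, 11, 13, 17, 19, 23, 29, 31, 37, 41, 43, 47, 53, 59, 61, 67]. Summing 1/p over these primes: 13585328068403621603022853/7858321551080267055879090 ≈ 1.7288. Mertens estimate ln ln(68) + 0.2615 ≈ 1.7012.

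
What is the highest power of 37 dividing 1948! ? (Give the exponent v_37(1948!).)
v_37(1948!) = 53

Legendre's formula: v_p(n!) = Σ_{k ≥ 1} ⌊n / p^k⌋. For p = 37, n = 1948, the terms are:
  ⌊1948/37^1⌋ = ⌊1948/37⌋ = 52
  ⌊1948/37^2⌋ = ⌊1948/1369⌋ = 1
(the next term ⌊1948/37^3⌋ = 0, terminating the sum). Summing: v_37(1948!) = 52 + 1 = 53.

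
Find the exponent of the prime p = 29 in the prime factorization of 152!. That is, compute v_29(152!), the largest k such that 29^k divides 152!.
v_29(152!) = 5

Legendre's formula: v_p(n!) = Σ_{k ≥ 1} ⌊n / p^k⌋. For p = 29, n = 152, the terms are:
  ⌊152/29^1⌋ = ⌊152/29⌋ = 5
(the next term ⌊152/29^2⌋ = 0, terminating the sum). Summing: v_29(152!) = 5 = 5.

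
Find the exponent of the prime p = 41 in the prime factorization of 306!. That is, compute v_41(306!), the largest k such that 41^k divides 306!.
v_41(306!) = 7

Legendre's formula: v_p(n!) = Σ_{k ≥ 1} ⌊n / p^k⌋. For p = 41, n = 306, the terms are:
  ⌊306/41^1⌋ = ⌊306/41⌋ = 7
(the next term ⌊306/41^2⌋ = 0, terminating the sum). Summing: v_41(306!) = 7 = 7.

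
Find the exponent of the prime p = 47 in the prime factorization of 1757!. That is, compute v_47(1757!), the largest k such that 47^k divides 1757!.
v_47(1757!) = 37

Legendre's formula: v_p(n!) = Σ_{k ≥ 1} ⌊n / p^k⌋. For p = 47, n = 1757, the terms are:
  ⌊1757/47^1⌋ = ⌊1757/47⌋ = 37
(the next term ⌊1757/47^2⌋ = 0, terminating the sum). Summing: v_47(1757!) = 37 = 37.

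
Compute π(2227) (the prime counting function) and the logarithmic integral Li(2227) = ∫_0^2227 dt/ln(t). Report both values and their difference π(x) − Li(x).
π(2227) = 331;  Li(2227) ≈ 344.46;  π(x) − Li(x) ≈ -13.46.

Direct count of primes ≤ 2227 gives π(2227) = 331. Numerical evaluation of the logarithmic integral gives Li(2227) ≈ 344.46. The difference π(x) − Li(x) ≈ -13.46 is typically negative for small/moderate x (Li(x) overestimates), though Littlewood's theorem shows this sign changes infinitely often.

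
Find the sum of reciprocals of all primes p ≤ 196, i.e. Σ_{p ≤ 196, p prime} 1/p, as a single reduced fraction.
Σ 1/p = 385774678978047295113064712800727674369526436922217581784412894295689697835549/198962376391690981640415251545285153602734402721821058212203976095413910572270

π(196) = 44, so the primes ≤ 196 are [2, 3, 5, 7, 11, 13, 17, 19, 23, 29, 31, 37, 41, 43, 47, 53, 59, 61, 67, 71, 73, 79, 83, 89, 97, 101, 103, 107, 109, 113, 127, 131, 137, 139, 149, 151, 157, 163, 167, 173, 179, 181, 191, 193]. Summing 1/p over these primes: 385774678978047295113064712800727674369526436922217581784412894295689697835549/198962376391690981640415251545285153602734402721821058212203976095413910572270 ≈ 1.9389. Mertens estimate ln ln(196) + 0.2615 ≈ 1.9251.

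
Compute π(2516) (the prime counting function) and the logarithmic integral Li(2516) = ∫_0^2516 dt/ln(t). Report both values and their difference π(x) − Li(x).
π(2516) = 368;  Li(2516) ≈ 381.65;  π(x) − Li(x) ≈ -13.65.

Direct count of primes ≤ 2516 gives π(2516) = 368. Numerical evaluation of the logarithmic integral gives Li(2516) ≈ 381.65. The difference π(x) − Li(x) ≈ -13.65 is typically negative for small/moderate x (Li(x) overestimates), though Littlewood's theorem shows this sign changes infinitely often.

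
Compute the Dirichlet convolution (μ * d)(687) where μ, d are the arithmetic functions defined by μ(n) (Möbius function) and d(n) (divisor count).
(μ * d)(687) = 1

Divisors of 687: [1, 3, 229, 687]. For each d | 687:
  d = 1: μ(1) · d(687/1) = 1 · 4 = 4
  d = 3: μ(3) · d(687/3) = -1 · 2 = -2
  d = 229: μ(229) · d(687/229) = -1 · 2 = -2
  d = 687: μ(687) · d(687/687) = 1 · 1 = 1
Summing: (μ * d)(687) = 4 + -2 + -2 + 1 = 1.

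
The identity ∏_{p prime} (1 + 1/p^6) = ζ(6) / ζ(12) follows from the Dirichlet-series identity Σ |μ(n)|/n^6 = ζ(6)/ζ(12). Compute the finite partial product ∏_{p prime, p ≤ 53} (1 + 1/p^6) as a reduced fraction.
∏ = 360549358903447598496102606972302575686854635195266223026920975630213276302501208168000000/354490140797970318435085924328566932610522860437094896232244152761372626351680260596056897

The primes p ≤ 53 are [2, 3, 5, 7, 11, 13, 17, 19, 23, 29, 31, 37, 41, 43, 47, 53]. For each, (1 + 1/p^6) = (p^6 + 1)/p^6. Multiplying these fractions over p ∈ [2, 3, 5, 7, 11, 13, 17, 19, 23, 29, 31, 37, 41, 43, 47, 53] gives 360549358903447598496102606972302575686854635195266223026920975630213276302501208168000000/354490140797970318435085924328566932610522860437094896232244152761372626351680260596056897. (In the limit P → ∞ this tends to ζ(6)/ζ(12).)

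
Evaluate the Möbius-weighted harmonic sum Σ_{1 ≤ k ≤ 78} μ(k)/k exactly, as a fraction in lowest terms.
Σ μ(k)/k = -34226814962907926308826941/2715312039949934943374754898

Values of μ(k) for 1 ≤ k ≤ 78: μ(1) = 1, μ(2) = -1, μ(3) = -1, μ(5) = -1, μ(6) = 1, μ(7) = -1, μ(10) = 1, μ(11) = -1, μ(13) = -1, μ(14) = 1, μ(15) = 1, μ(17) = -1, μ(19) = -1, μ(21) = 1, μ(22) = 1, μ(23) = -1, μ(26) = 1, μ(29) = -1, μ(30) = -1, μ(31) = -1, μ(33) = 1, μ(34) = 1, μ(35) = 1, μ(37) = -1, μ(38) = 1, μ(39) = 1, μ(41) = -1, μ(42) = -1, μ(43) = -1, μ(46) = 1, μ(47) = -1, μ(51) = 1, μ(53) = -1, μ(55) = 1, μ(57) = 1, μ(58) = 1, μ(59) = -1, μ(61) = -1, μ(62) = 1, μ(65) = 1, μ(66) = -1, μ(67) = -1, μ(69) = 1, μ(70) = -1, μ(71) = -1, μ(73) = -1, μ(74) = 1, μ(77) = 1, μ(78) = -1, with μ = 0 on non-squarefree integers. Summing μ(k)/k for k where μ(k) ≠ 0 gives -34226814962907926308826941/2715312039949934943374754898 ≈ -0.0126. (PNT ⟺ this sum → 0 as n → ∞.)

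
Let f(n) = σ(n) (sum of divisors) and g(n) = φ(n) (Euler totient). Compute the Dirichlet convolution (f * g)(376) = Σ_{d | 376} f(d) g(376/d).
(σ * φ)(376) = 3008

Divisors of 376: [1, 2, 4, 8, 47, 94, 188, 376]. For each d | 376:
  d = 1: σ(1) · φ(376/1) = 1 · 184 = 184
  d = 2: σ(2) · φ(376/2) = 3 · 92 = 276
  d = 4: σ(4) · φ(376/4) = 7 · 46 = 322
  d = 8: σ(8) · φ(376/8) = 15 · 46 = 690
  d = 47: σ(47) · φ(376/47) = 48 · 4 = 192
  d = 94: σ(94) · φ(376/94) = 144 · 2 = 288
  d = 188: σ(188) · φ(376/188) = 336 · 1 = 336
  d = 376: σ(376) · φ(376/376) = 720 · 1 = 720
Summing: (σ * φ)(376) = 184 + 276 + 322 + 690 + 192 + 288 + 336 + 720 = 3008.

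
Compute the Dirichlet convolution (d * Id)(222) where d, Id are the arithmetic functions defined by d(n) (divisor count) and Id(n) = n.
(d * Id)(222) = 780

Divisors of 222: [1, 2, 3, 6, 37, 74, 111, 222]. For each d | 222:
  d = 1: d(1) · Id(222/1) = 1 · 222 = 222
  d = 2: d(2) · Id(222/2) = 2 · 111 = 222
  d = 3: d(3) · Id(222/3) = 2 · 74 = 148
  d = 6: d(6) · Id(222/6) = 4 · 37 = 148
  d = 37: d(37) · Id(222/37) = 2 · 6 = 12
  d = 74: d(74) · Id(222/74) = 4 · 3 = 12
  d = 111: d(111) · Id(222/111) = 4 · 2 = 8
  d = 222: d(222) · Id(222/222) = 8 · 1 = 8
Summing: (d * Id)(222) = 222 + 222 + 148 + 148 + 12 + 12 + 8 + 8 = 780.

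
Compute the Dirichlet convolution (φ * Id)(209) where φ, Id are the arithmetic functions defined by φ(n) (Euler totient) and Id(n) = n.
(φ * Id)(209) = 777

Divisors of 209: [1, 11, 19, 209]. For each d | 209:
  d = 1: φ(1) · Id(209/1) = 1 · 209 = 209
  d = 11: φ(11) · Id(209/11) = 10 · 19 = 190
  d = 19: φ(19) · Id(209/19) = 18 · 11 = 198
  d = 209: φ(209) · Id(209/209) = 180 · 1 = 180
Summing: (φ * Id)(209) = 209 + 190 + 198 + 180 = 777.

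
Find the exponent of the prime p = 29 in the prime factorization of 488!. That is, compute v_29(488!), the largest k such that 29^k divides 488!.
v_29(488!) = 16

Legendre's formula: v_p(n!) = Σ_{k ≥ 1} ⌊n / p^k⌋. For p = 29, n = 488, the terms are:
  ⌊488/29^1⌋ = ⌊488/29⌋ = 16
(the next term ⌊488/29^2⌋ = 0, terminating the sum). Summing: v_29(488!) = 16 = 16.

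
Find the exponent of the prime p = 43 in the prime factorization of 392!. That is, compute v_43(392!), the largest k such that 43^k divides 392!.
v_43(392!) = 9

Legendre's formula: v_p(n!) = Σ_{k ≥ 1} ⌊n / p^k⌋. For p = 43, n = 392, the terms are:
  ⌊392/43^1⌋ = ⌊392/43⌋ = 9
(the next term ⌊392/43^2⌋ = 0, terminating the sum). Summing: v_43(392!) = 9 = 9.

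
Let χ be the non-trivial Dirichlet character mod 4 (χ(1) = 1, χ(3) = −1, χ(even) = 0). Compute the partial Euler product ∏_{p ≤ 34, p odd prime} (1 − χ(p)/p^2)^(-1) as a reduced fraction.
∏ = 70163108671177093/76623095660544000

The odd primes p ≤ 34 are [3, 5, 7, 11, 13, 17, 19, 23, 29, 31]. For each, χ(p) = 1 if p ≡ 1 mod 4, χ(p) = −1 if p ≡ 3 mod 4. Taking (1 − χ(p)/p^2)^(-1) = p^2/(p^2 − χ(p)): (1 − (-1)/3^2)^(-1) · (1 − (1)/5^2)^(-1) · (1 − (-1)/7^2)^(-1) · (1 − (-1)/11^2)^(-1) · (1 − (1)/13^2)^(-1) · (1 − (1)/17^2)^(-1) · (1 − (-1)/19^2)^(-1) · (1 − (-1)/23^2)^(-1) · (1 − (1)/29^2)^(-1) · (1 − (-1)/31^2)^(-1) = 70163108671177093/76623095660544000.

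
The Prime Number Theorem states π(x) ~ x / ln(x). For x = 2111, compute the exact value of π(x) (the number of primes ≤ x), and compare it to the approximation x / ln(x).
π(2111) = 318;  x/ln(x) ≈ 275.77;  relative error ≈ 13.28%.

Directly count primes up to 2111: π(2111) = 318. The PNT approximation gives 2111/ln(2111) ≈ 2111/7.65492 ≈ 275.77. Relative error (π(x) − x/ln(x)) / π(x) ≈ 13.28%; the approximation is known to undercount slightly (Li(x) is a better estimate).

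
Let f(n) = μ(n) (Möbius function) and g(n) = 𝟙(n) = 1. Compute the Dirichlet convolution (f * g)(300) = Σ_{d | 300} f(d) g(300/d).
(μ * 𝟙)(300) = 0

Divisors of 300: [1, 2, 3, 4, 5, 6, 10, 12, 15, 20, 25, 30, 50, 60, 75, 100, 150, 300]. For each d | 300:
  d = 1: μ(1) · 𝟙(300/1) = 1 · 1 = 1
  d = 2: μ(2) · 𝟙(300/2) = -1 · 1 = -1
  d = 3: μ(3) · 𝟙(300/3) = -1 · 1 = -1
  d = 4: μ(4) · 𝟙(300/4) = 0 · 1 = 0
  d = 5: μ(5) · 𝟙(300/5) = -1 · 1 = -1
  d = 6: μ(6) · 𝟙(300/6) = 1 · 1 = 1
  d = 10: μ(10) · 𝟙(300/10) = 1 · 1 = 1
  d = 12: μ(12) · 𝟙(300/12) = 0 · 1 = 0
  d = 15: μ(15) · 𝟙(300/15) = 1 · 1 = 1
  d = 20: μ(20) · 𝟙(300/20) = 0 · 1 = 0
  d = 25: μ(25) · 𝟙(300/25) = 0 · 1 = 0
  d = 30: μ(30) · 𝟙(300/30) = -1 · 1 = -1
  d = 50: μ(50) · 𝟙(300/50) = 0 · 1 = 0
  d = 60: μ(60) · 𝟙(300/60) = 0 · 1 = 0
  d = 75: μ(75) · 𝟙(300/75) = 0 · 1 = 0
  d = 100: μ(100) · 𝟙(300/100) = 0 · 1 = 0
  d = 150: μ(150) · 𝟙(300/150) = 0 · 1 = 0
  d = 300: μ(300) · 𝟙(300/300) = 0 · 1 = 0
Summing: (μ * 𝟙)(300) = 1 + -1 + -1 + 0 + -1 + 1 + 1 + 0 + 1 + 0 + 0 + -1 + 0 + 0 + 0 + 0 + 0 + 0 = 0.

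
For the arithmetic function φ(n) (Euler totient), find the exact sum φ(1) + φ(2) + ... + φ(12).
Σ_{n ≤ 12} φ(n) = 46

Compute φ(n) for each 1 ≤ n ≤ 12: φ(1) = 1, φ(2) = 1, φ(3) = 2, φ(4) = 2, φ(5) = 4, φ(6) = 2, φ(7) = 6, φ(8) = 4, φ(9) = 6, φ(10) = 4, φ(11) = 10, φ(12) = 4. Summing all 12 values: 46. (Average order: Σ_{n ≤ x} φ(n) ~ (3/π²) x². For x = 12, (3/π²)·12² ≈ 43.77.)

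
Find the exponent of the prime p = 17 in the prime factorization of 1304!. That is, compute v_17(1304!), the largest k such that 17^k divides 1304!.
v_17(1304!) = 80

Legendre's formula: v_p(n!) = Σ_{k ≥ 1} ⌊n / p^k⌋. For p = 17, n = 1304, the terms are:
  ⌊1304/17^1⌋ = ⌊1304/17⌋ = 76
  ⌊1304/17^2⌋ = ⌊1304/289⌋ = 4
(the next term ⌊1304/17^3⌋ = 0, terminating the sum). Summing: v_17(1304!) = 76 + 4 = 80.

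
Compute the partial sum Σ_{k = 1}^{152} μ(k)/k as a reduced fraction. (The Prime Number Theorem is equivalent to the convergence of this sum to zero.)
Σ μ(k)/k = 498553581288971583508015817946071430122138094746515981177/75106511663943725776296745409664000450228387787452181363970

Values of μ(k) for 1 ≤ k ≤ 152: μ(1) = 1, μ(2) = -1, μ(3) = -1, μ(5) = -1, μ(6) = 1, μ(7) = -1, μ(10) = 1, μ(11) = -1, μ(13) = -1, μ(14) = 1, μ(15) = 1, μ(17) = -1, μ(19) = -1, μ(21) = 1, μ(22) = 1, μ(23) = -1, μ(26) = 1, μ(29) = -1, μ(30) = -1, μ(31) = -1, μ(33) = 1, μ(34) = 1, μ(35) = 1, μ(37) = -1, μ(38) = 1, μ(39) = 1, μ(41) = -1, μ(42) = -1, μ(43) = -1, μ(46) = 1, μ(47) = -1, μ(51) = 1, μ(53) = -1, μ(55) = 1, μ(57) = 1, μ(58) = 1, μ(59) = -1, μ(61) = -1, μ(62) = 1, μ(65) = 1, μ(66) = -1, μ(67) = -1, μ(69) = 1, μ(70) = -1, μ(71) = -1, μ(73) = -1, μ(74) = 1, μ(77) = 1, μ(78) = -1, μ(79) = -1, μ(82) = 1, μ(83) = -1, μ(85) = 1, μ(86) = 1, μ(87) = 1, μ(89) = -1, μ(91) = 1, μ(93) = 1, μ(94) = 1, μ(95) = 1, μ(97) = -1, μ(101) = -1, μ(102) = -1, μ(103) = -1, μ(105) = -1, μ(106) = 1, μ(107) = -1, μ(109) = -1, μ(110) = -1, μ(111) = 1, μ(113) = -1, μ(114) = -1, μ(115) = 1, μ(118) = 1, μ(119) = 1, μ(122) = 1, μ(123) = 1, μ(127) = -1, μ(129) = 1, μ(130) = -1, μ(131) = -1, μ(133) = 1, μ(134) = 1, μ(137) = -1, μ(138) = -1, μ(139) = -1, μ(141) = 1, μ(142) = 1, μ(143) = 1, μ(145) = 1, μ(146) = 1, μ(149) = -1, μ(151) = -1, with μ = 0 on non-squarefree integers. Summing μ(k)/k for k where μ(k) ≠ 0 gives 498553581288971583508015817946071430122138094746515981177/75106511663943725776296745409664000450228387787452181363970 ≈ 0.0066. (PNT ⟺ this sum → 0 as n → ∞.)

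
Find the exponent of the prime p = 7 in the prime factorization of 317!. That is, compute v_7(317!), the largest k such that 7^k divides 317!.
v_7(317!) = 51

Legendre's formula: v_p(n!) = Σ_{k ≥ 1} ⌊n / p^k⌋. For p = 7, n = 317, the terms are:
  ⌊317/7^1⌋ = ⌊317/7⌋ = 45
  ⌊317/7^2⌋ = ⌊317/49⌋ = 6
(the next term ⌊317/7^3⌋ = 0, terminating the sum). Summing: v_7(317!) = 45 + 6 = 51.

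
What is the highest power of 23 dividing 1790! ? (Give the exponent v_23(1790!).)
v_23(1790!) = 80

Legendre's formula: v_p(n!) = Σ_{k ≥ 1} ⌊n / p^k⌋. For p = 23, n = 1790, the terms are:
  ⌊1790/23^1⌋ = ⌊1790/23⌋ = 77
  ⌊1790/23^2⌋ = ⌊1790/529⌋ = 3
(the next term ⌊1790/23^3⌋ = 0, terminating the sum). Summing: v_23(1790!) = 77 + 3 = 80.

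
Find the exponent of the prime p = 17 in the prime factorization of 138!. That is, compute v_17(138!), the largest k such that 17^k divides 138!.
v_17(138!) = 8

Legendre's formula: v_p(n!) = Σ_{k ≥ 1} ⌊n / p^k⌋. For p = 17, n = 138, the terms are:
  ⌊138/17^1⌋ = ⌊138/17⌋ = 8
(the next term ⌊138/17^2⌋ = 0, terminating the sum). Summing: v_17(138!) = 8 = 8.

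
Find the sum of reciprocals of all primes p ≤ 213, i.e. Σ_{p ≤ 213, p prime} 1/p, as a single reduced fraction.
Σ 1/p = 3215488142498485484492183158345029261034221047849345857469577412562094716564064084247/1645783550795210387735581011435590727981167322669649249414629852197255934130751870910

π(213) = 47, so the primes ≤ 213 are [2, 3, 5, 7, 11, 13, 17, 19, 23, 29, 31, 37, 41, 43, 47, 53, 59, 61, 67, 71, 73, 79, 83, 89, 97, 101, 103, 107, 109, 113, 127, 131, 137, 139, 149, 151, 157, 163, 167, 173, 179, 181, 191, 193, 197, 199, 211]. Summing 1/p over these primes: 3215488142498485484492183158345029261034221047849345857469577412562094716564064084247/1645783550795210387735581011435590727981167322669649249414629852197255934130751870910 ≈ 1.9538. Mertens estimate ln ln(213) + 0.2615 ≈ 1.9407.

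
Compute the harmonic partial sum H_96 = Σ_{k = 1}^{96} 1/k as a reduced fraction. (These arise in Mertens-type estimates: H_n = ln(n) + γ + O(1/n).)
H_96 = 3699322246041458103739317199996707235031/718766754945489455304472257065075294400

Direct summation: H_96 = 1 + 1/2 + ... + 1/96. The least common denominator is lcm(1, ..., 96) = 718766754945489455304472257065075294400; over this denominator the numerator is 718766754945489455304472257065075294400 + 359383377472744727652236128532537647200 + 239588918315163151768157419021691764800 + 179691688736372363826118064266268823600 + 143753350989097891060894451413015058880 + 119794459157581575884078709510845882400 + 102680964992212779329210322437867899200 + 89845844368186181913059032133134411800 + 79862972771721050589385806340563921600 + 71876675494548945530447225706507529440 + 65342432267771768664042932460461390400 + 59897229578790787942039354755422941200 + 55289750380422265792651712081928868800 + 51340482496106389664605161218933949600 + 47917783663032630353631483804338352960 + 44922922184093090956529516066567205900 + 42280397349734673841439544533239723200 + 39931486385860525294692903170281960800 + 37829829207657339752866960898161857600 + 35938337747274472765223612853253764720 + 34226988330737593109736774145955966400 + 32671216133885884332021466230230695200 + 31250728475890845882803141611525012800 + 29948614789395393971019677377711470600 + 28750670197819578212178890282603011776 + 27644875190211132896325856040964434400 + 26620990923907016863128602113521307200 + 25670241248053194832302580609466974800 + 24785060515361705355326629553968113600 + 23958891831516315176815741902169176480 + 23186024353080305009821685711776622400 + 22461461092046545478264758033283602950 + 21780810755923922888014310820153796800 + 21140198674867336920719772266619861600 + 20536192998442555865842064487573579840 + 19965743192930262647346451585140980400 + 19426128512040255548769520461218251200 + 18914914603828669876433480449080928800 + 18429916793474088597550570693976289600 + 17969168873637236382611806426626882360 + 17530896462085108665962737977196958400 + 17113494165368796554868387072977983200 + 16715505928964871053592378071280820800 + 16335608066942942166010733115115347600 + 15972594554344210117877161268112784320 + 15625364237945422941401570805762506400 + 15292909679691265006478133129044155200 + 14974307394697696985509838688855735300 + 14668709284601825618458617491123985600 + 14375335098909789106089445141301505888 + 14093465783244891280479848177746574400 + 13822437595105566448162928020482217200 + 13561636885763951986876835038963684800 + 13310495461953508431564301056760653600 + 13068486453554353732808586492092278080 + 12835120624026597416151290304733487400 + 12609943069219113250955653632720619200 + 12392530257680852677663314776984056800 + 12182487371957448394991055204492801600 + 11979445915758157588407870951084588240 + 11783061556483433693515938640411070400 + 11593012176540152504910842855888311200 + 11408996110245864369912258048651988800 + 11230730546023272739132379016641801475 + 11057950076084453158530342416385773760 + 10890405377961961444007155410076898400 + 10727862014111782914992123239777243200 + 10570099337433668460359886133309930800 + 10416909491963615294267713870508337600 + 10268096499221277932921032243786789920 + 10123475421767457116964397986832046400 + 9982871596465131323673225792570490200 + 9846119930760129524718798041987332800 + 9713064256020127774384760230609125600 + 9583556732606526070726296760867670592 + 9457457301914334938216740224540464400 + 9334633181110252666291847494351627200 + 9214958396737044298775285346988144800 + 9098313353740372851955345026140193600 + 8984584436818618191305903213313441180 + 8873663641302338954376200704507102400 + 8765448231042554332981368988598479200 + 8659840421029993437403280205603316800 + 8556747082684398277434193536488991600 + 8456079469946934768287908906647944640 + 8357752964482435526796189035640410400 + 8261686838453901785108876517989371200 + 8167804033471471083005366557557673800 + 8076030954443701744994070304101969600 + 7986297277172105058938580634056392160 + 7898535768631752256093101725989838400 + 7812682118972711470700785402881253200 + 7728674784360101669940561903925540800 + 7646454839845632503239066564522077600 + 7565965841531467950573392179632371520 + 7487153697348848492754919344427867650 = 3699322246041458103739317199996707235031, so H_96 = 3699322246041458103739317199996707235031/718766754945489455304472257065075294400 (already in lowest terms) ≈ 5.14676. (The PNT-adjacent estimate ln(96) + γ ≈ 5.14156 matches within O(1/n).)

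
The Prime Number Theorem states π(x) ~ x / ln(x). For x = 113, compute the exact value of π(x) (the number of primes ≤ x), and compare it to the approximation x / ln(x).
π(113) = 30;  x/ln(x) ≈ 23.90;  relative error ≈ 20.32%.

Directly count primes up to 113: π(113) = 30. The PNT approximation gives 113/ln(113) ≈ 113/4.72739 ≈ 23.90. Relative error (π(x) − x/ln(x)) / π(x) ≈ 20.32%; the approximation is known to undercount slightly (Li(x) is a better estimate).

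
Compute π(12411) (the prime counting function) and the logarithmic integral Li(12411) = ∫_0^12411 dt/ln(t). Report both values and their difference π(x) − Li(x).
π(12411) = 1481;  Li(12411) ≈ 1504.78;  π(x) − Li(x) ≈ -23.78.

Direct count of primes ≤ 12411 gives π(12411) = 1481. Numerical evaluation of the logarithmic integral gives Li(12411) ≈ 1504.78. The difference π(x) − Li(x) ≈ -23.78 is typically negative for small/moderate x (Li(x) overestimates), though Littlewood's theorem shows this sign changes infinitely often.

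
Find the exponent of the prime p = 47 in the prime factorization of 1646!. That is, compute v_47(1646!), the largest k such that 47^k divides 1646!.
v_47(1646!) = 35

Legendre's formula: v_p(n!) = Σ_{k ≥ 1} ⌊n / p^k⌋. For p = 47, n = 1646, the terms are:
  ⌊1646/47^1⌋ = ⌊1646/47⌋ = 35
(the next term ⌊1646/47^2⌋ = 0, terminating the sum). Summing: v_47(1646!) = 35 = 35.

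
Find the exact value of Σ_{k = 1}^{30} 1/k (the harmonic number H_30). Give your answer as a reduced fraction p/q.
H_30 = 9304682830147/2329089562800

Direct summation: H_30 = 1 + 1/2 + ... + 1/30. The least common denominator is lcm(1, ..., 30) = 2329089562800; over this denominator the numerator is 2329089562800 + 1164544781400 + 776363187600 + 582272390700 + 465817912560 + 388181593800 + 332727080400 + 291136195350 + 258787729200 + 232908956280 + 211735414800 + 194090796900 + 179160735600 + 166363540200 + 155272637520 + 145568097675 + 137005268400 + 129393864600 + 122583661200 + 116454478140 + 110909026800 + 105867707400 + 101264763600 + 97045398450 + 93163582512 + 89580367800 + 86262576400 + 83181770100 + 80313433200 + 77636318760 = 9304682830147, so H_30 = 9304682830147/2329089562800 (already in lowest terms) ≈ 3.99499. (The PNT-adjacent estimate ln(30) + γ ≈ 3.97841 matches within O(1/n).)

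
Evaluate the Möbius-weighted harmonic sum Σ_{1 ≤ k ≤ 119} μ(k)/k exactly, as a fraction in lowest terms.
Σ μ(k)/k = -57036343158881297864991132838495688289960443/6322010928083521557629041258308732498654937398

Values of μ(k) for 1 ≤ k ≤ 119: μ(1) = 1, μ(2) = -1, μ(3) = -1, μ(5) = -1, μ(6) = 1, μ(7) = -1, μ(10) = 1, μ(11) = -1, μ(13) = -1, μ(14) = 1, μ(15) = 1, μ(17) = -1, μ(19) = -1, μ(21) = 1, μ(22) = 1, μ(23) = -1, μ(26) = 1, μ(29) = -1, μ(30) = -1, μ(31) = -1, μ(33) = 1, μ(34) = 1, μ(35) = 1, μ(37) = -1, μ(38) = 1, μ(39) = 1, μ(41) = -1, μ(42) = -1, μ(43) = -1, μ(46) = 1, μ(47) = -1, μ(51) = 1, μ(53) = -1, μ(55) = 1, μ(57) = 1, μ(58) = 1, μ(59) = -1, μ(61) = -1, μ(62) = 1, μ(65) = 1, μ(66) = -1, μ(67) = -1, μ(69) = 1, μ(70) = -1, μ(71) = -1, μ(73) = -1, μ(74) = 1, μ(77) = 1, μ(78) = -1, μ(79) = -1, μ(82) = 1, μ(83) = -1, μ(85) = 1, μ(86) = 1, μ(87) = 1, μ(89) = -1, μ(91) = 1, μ(93) = 1, μ(94) = 1, μ(95) = 1, μ(97) = -1, μ(101) = -1, μ(102) = -1, μ(103) = -1, μ(105) = -1, μ(106) = 1, μ(107) = -1, μ(109) = -1, μ(110) = -1, μ(111) = 1, μ(113) = -1, μ(114) = -1, μ(115) = 1, μ(118) = 1, μ(119) = 1, with μ = 0 on non-squarefree integers. Summing μ(k)/k for k where μ(k) ≠ 0 gives -57036343158881297864991132838495688289960443/6322010928083521557629041258308732498654937398 ≈ -0.0090. (PNT ⟺ this sum → 0 as n → ∞.)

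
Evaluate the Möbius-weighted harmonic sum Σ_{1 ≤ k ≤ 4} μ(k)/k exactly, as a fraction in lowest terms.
Σ μ(k)/k = 1/6

Values of μ(k) for 1 ≤ k ≤ 4: μ(1) = 1, μ(2) = -1, μ(3) = -1, with μ = 0 on non-squarefree integers. Summing μ(k)/k for k where μ(k) ≠ 0 gives 1/6 ≈ 0.1667. (PNT ⟺ this sum → 0 as n → ∞.)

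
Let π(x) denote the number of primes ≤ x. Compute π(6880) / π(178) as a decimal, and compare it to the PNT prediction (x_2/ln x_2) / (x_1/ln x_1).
π(6880)/π(178) = 885/40 ≈ 22.1250;  PNT prediction ≈ 22.6659.

π(178) = 40 and π(6880) = 885, so π(6880)/π(178) ≈ 22.1250. The PNT-predicted ratio is (6880/ln(6880)) / (178/ln(178)) ≈ 22.6659. The two agree to within a few percent, as expected.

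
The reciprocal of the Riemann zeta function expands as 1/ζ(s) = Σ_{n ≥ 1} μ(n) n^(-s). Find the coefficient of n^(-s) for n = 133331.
μ(133331) = 1

Factor n = 133331 = 11 · 17 · 23 · 31. μ(n) = 0 if any exponent ≥ 2 (not squarefree); otherwise μ(n) = (−1)^{ω(n)} where ω(n) is the number of distinct prime factors. Applying: μ(133331) = 1.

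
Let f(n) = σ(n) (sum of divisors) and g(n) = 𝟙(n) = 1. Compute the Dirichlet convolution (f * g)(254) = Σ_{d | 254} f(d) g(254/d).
(σ * 𝟙)(254) = 516

Divisors of 254: [1, 2, 127, 254]. For each d | 254:
  d = 1: σ(1) · 𝟙(254/1) = 1 · 1 = 1
  d = 2: σ(2) · 𝟙(254/2) = 3 · 1 = 3
  d = 127: σ(127) · 𝟙(254/127) = 128 · 1 = 128
  d = 254: σ(254) · 𝟙(254/254) = 384 · 1 = 384
Summing: (σ * 𝟙)(254) = 1 + 3 + 128 + 384 = 516.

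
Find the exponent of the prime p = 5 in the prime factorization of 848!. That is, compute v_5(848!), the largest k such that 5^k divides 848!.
v_5(848!) = 209

Legendre's formula: v_p(n!) = Σ_{k ≥ 1} ⌊n / p^k⌋. For p = 5, n = 848, the terms are:
  ⌊848/5^1⌋ = ⌊848/5⌋ = 169
  ⌊848/5^2⌋ = ⌊848/25⌋ = 33
  ⌊848/5^3⌋ = ⌊848/125⌋ = 6
  ⌊848/5^4⌋ = ⌊848/625⌋ = 1
(the next term ⌊848/5^5⌋ = 0, terminating the sum). Summing: v_5(848!) = 169 + 33 + 6 + 1 = 209.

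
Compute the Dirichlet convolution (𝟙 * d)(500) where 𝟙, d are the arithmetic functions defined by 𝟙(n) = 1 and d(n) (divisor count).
(𝟙 * d)(500) = 60

Divisors of 500: [1, 2, 4, 5, 10, 20, 25, 50, 100, 125, 250, 500]. For each d | 500:
  d = 1: 𝟙(1) · d(500/1) = 1 · 12 = 12
  d = 2: 𝟙(2) · d(500/2) = 1 · 8 = 8
  d = 4: 𝟙(4) · d(500/4) = 1 · 4 = 4
  d = 5: 𝟙(5) · d(500/5) = 1 · 9 = 9
  d = 10: 𝟙(10) · d(500/10) = 1 · 6 = 6
  d = 20: 𝟙(20) · d(500/20) = 1 · 3 = 3
  d = 25: 𝟙(25) · d(500/25) = 1 · 6 = 6
  d = 50: 𝟙(50) · d(500/50) = 1 · 4 = 4
  d = 100: 𝟙(100) · d(500/100) = 1 · 2 = 2
  d = 125: 𝟙(125) · d(500/125) = 1 · 3 = 3
  d = 250: 𝟙(250) · d(500/250) = 1 · 2 = 2
  d = 500: 𝟙(500) · d(500/500) = 1 · 1 = 1
Summing: (𝟙 * d)(500) = 12 + 8 + 4 + 9 + 6 + 3 + 6 + 4 + 2 + 3 + 2 + 1 = 60.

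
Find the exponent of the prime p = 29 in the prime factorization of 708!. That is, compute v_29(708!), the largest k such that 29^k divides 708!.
v_29(708!) = 24

Legendre's formula: v_p(n!) = Σ_{k ≥ 1} ⌊n / p^k⌋. For p = 29, n = 708, the terms are:
  ⌊708/29^1⌋ = ⌊708/29⌋ = 24
(the next term ⌊708/29^2⌋ = 0, terminating the sum). Summing: v_29(708!) = 24 = 24.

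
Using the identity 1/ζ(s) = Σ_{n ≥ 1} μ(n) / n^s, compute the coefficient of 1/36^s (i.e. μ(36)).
μ(36) = 0

Factor n = 36 = 2^2 · 3^2. μ(n) = 0 if any exponent ≥ 2 (not squarefree); otherwise μ(n) = (−1)^{ω(n)} where ω(n) is the number of distinct prime factors. Applying: μ(36) = 0.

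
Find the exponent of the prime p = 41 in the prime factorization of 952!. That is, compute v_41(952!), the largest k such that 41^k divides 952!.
v_41(952!) = 23

Legendre's formula: v_p(n!) = Σ_{k ≥ 1} ⌊n / p^k⌋. For p = 41, n = 952, the terms are:
  ⌊952/41^1⌋ = ⌊952/41⌋ = 23
(the next term ⌊952/41^2⌋ = 0, terminating the sum). Summing: v_41(952!) = 23 = 23.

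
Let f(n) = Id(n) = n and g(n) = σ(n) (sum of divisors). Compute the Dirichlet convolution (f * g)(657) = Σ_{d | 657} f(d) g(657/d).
(Id * σ)(657) = 4998

Divisors of 657: [1, 3, 9, 73, 219, 657]. For each d | 657:
  d = 1: Id(1) · σ(657/1) = 1 · 962 = 962
  d = 3: Id(3) · σ(657/3) = 3 · 296 = 888
  d = 9: Id(9) · σ(657/9) = 9 · 74 = 666
  d = 73: Id(73) · σ(657/73) = 73 · 13 = 949
  d = 219: Id(219) · σ(657/219) = 219 · 4 = 876
  d = 657: Id(657) · σ(657/657) = 657 · 1 = 657
Summing: (Id * σ)(657) = 962 + 888 + 666 + 949 + 876 + 657 = 4998.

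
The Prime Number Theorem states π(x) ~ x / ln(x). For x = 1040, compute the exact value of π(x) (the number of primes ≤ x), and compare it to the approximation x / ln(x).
π(1040) = 175;  x/ln(x) ≈ 149.71;  relative error ≈ 14.45%.

Directly count primes up to 1040: π(1040) = 175. The PNT approximation gives 1040/ln(1040) ≈ 1040/6.94698 ≈ 149.71. Relative error (π(x) − x/ln(x)) / π(x) ≈ 14.45%; the approximation is known to undercount slightly (Li(x) is a better estimate).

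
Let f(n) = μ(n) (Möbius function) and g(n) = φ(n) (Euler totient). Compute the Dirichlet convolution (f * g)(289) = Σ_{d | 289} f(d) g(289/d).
(μ * φ)(289) = 256

Divisors of 289: [1, 17, 289]. For each d | 289:
  d = 1: μ(1) · φ(289/1) = 1 · 272 = 272
  d = 17: μ(17) · φ(289/17) = -1 · 16 = -16
  d = 289: μ(289) · φ(289/289) = 0 · 1 = 0
Summing: (μ * φ)(289) = 272 + -16 + 0 = 256.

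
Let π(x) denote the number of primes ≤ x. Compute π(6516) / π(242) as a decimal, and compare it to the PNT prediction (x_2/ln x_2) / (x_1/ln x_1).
π(6516)/π(242) = 842/53 ≈ 15.8868;  PNT prediction ≈ 16.8291.

π(242) = 53 and π(6516) = 842, so π(6516)/π(242) ≈ 15.8868. The PNT-predicted ratio is (6516/ln(6516)) / (242/ln(242)) ≈ 16.8291. The two agree to within a few percent, as expected.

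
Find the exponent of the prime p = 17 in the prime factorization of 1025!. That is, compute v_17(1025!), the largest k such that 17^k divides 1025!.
v_17(1025!) = 63

Legendre's formula: v_p(n!) = Σ_{k ≥ 1} ⌊n / p^k⌋. For p = 17, n = 1025, the terms are:
  ⌊1025/17^1⌋ = ⌊1025/17⌋ = 60
  ⌊1025/17^2⌋ = ⌊1025/289⌋ = 3
(the next term ⌊1025/17^3⌋ = 0, terminating the sum). Summing: v_17(1025!) = 60 + 3 = 63.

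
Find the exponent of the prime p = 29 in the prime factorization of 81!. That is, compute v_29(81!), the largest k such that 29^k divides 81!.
v_29(81!) = 2

Legendre's formula: v_p(n!) = Σ_{k ≥ 1} ⌊n / p^k⌋. For p = 29, n = 81, the terms are:
  ⌊81/29^1⌋ = ⌊81/29⌋ = 2
(the next term ⌊81/29^2⌋ = 0, terminating the sum). Summing: v_29(81!) = 2 = 2.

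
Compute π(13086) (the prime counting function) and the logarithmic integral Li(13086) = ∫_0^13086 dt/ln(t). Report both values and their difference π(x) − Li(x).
π(13086) = 1556;  Li(13086) ≈ 1576.18;  π(x) − Li(x) ≈ -20.18.

Direct count of primes ≤ 13086 gives π(13086) = 1556. Numerical evaluation of the logarithmic integral gives Li(13086) ≈ 1576.18. The difference π(x) − Li(x) ≈ -20.18 is typically negative for small/moderate x (Li(x) overestimates), though Littlewood's theorem shows this sign changes infinitely often.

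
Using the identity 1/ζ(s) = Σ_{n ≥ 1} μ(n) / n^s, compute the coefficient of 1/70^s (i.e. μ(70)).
μ(70) = -1

Factor n = 70 = 2 · 5 · 7. μ(n) = 0 if any exponent ≥ 2 (not squarefree); otherwise μ(n) = (−1)^{ω(n)} where ω(n) is the number of distinct prime factors. Applying: μ(70) = -1.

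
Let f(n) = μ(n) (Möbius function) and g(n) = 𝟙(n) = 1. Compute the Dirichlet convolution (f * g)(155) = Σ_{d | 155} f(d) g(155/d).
(μ * 𝟙)(155) = 0

Divisors of 155: [1, 5, 31, 155]. For each d | 155:
  d = 1: μ(1) · 𝟙(155/1) = 1 · 1 = 1
  d = 5: μ(5) · 𝟙(155/5) = -1 · 1 = -1
  d = 31: μ(31) · 𝟙(155/31) = -1 · 1 = -1
  d = 155: μ(155) · 𝟙(155/155) = 1 · 1 = 1
Summing: (μ * 𝟙)(155) = 1 + -1 + -1 + 1 = 0.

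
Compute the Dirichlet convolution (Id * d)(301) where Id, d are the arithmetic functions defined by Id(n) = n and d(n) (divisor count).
(Id * d)(301) = 405

Divisors of 301: [1, 7, 43, 301]. For each d | 301:
  d = 1: Id(1) · d(301/1) = 1 · 4 = 4
  d = 7: Id(7) · d(301/7) = 7 · 2 = 14
  d = 43: Id(43) · d(301/43) = 43 · 2 = 86
  d = 301: Id(301) · d(301/301) = 301 · 1 = 301
Summing: (Id * d)(301) = 4 + 14 + 86 + 301 = 405.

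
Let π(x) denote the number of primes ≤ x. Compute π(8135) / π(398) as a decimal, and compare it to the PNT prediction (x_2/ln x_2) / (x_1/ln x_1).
π(8135)/π(398) = 1022/78 ≈ 13.1026;  PNT prediction ≈ 13.5898.

π(398) = 78 and π(8135) = 1022, so π(8135)/π(398) ≈ 13.1026. The PNT-predicted ratio is (8135/ln(8135)) / (398/ln(398)) ≈ 13.5898. The two agree to within a few percent, as expected.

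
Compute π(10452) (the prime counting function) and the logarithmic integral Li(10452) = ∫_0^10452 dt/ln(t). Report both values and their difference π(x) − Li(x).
π(10452) = 1277;  Li(10452) ≈ 1295.09;  π(x) − Li(x) ≈ -18.09.

Direct count of primes ≤ 10452 gives π(10452) = 1277. Numerical evaluation of the logarithmic integral gives Li(10452) ≈ 1295.09. The difference π(x) − Li(x) ≈ -18.09 is typically negative for small/moderate x (Li(x) overestimates), though Littlewood's theorem shows this sign changes infinitely often.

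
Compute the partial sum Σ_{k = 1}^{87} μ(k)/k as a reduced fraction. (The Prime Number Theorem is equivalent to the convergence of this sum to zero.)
Σ μ(k)/k = 2609341595728673683821147444809/267064515689275851355624017992790

Values of μ(k) for 1 ≤ k ≤ 87: μ(1) = 1, μ(2) = -1, μ(3) = -1, μ(5) = -1, μ(6) = 1, μ(7) = -1, μ(10) = 1, μ(11) = -1, μ(13) = -1, μ(14) = 1, μ(15) = 1, μ(17) = -1, μ(19) = -1, μ(21) = 1, μ(22) = 1, μ(23) = -1, μ(26) = 1, μ(29) = -1, μ(30) = -1, μ(31) = -1, μ(33) = 1, μ(34) = 1, μ(35) = 1, μ(37) = -1, μ(38) = 1, μ(39) = 1, μ(41) = -1, μ(42) = -1, μ(43) = -1, μ(46) = 1, μ(47) = -1, μ(51) = 1, μ(53) = -1, μ(55) = 1, μ(57) = 1, μ(58) = 1, μ(59) = -1, μ(61) = -1, μ(62) = 1, μ(65) = 1, μ(66) = -1, μ(67) = -1, μ(69) = 1, μ(70) = -1, μ(71) = -1, μ(73) = -1, μ(74) = 1, μ(77) = 1, μ(78) = -1, μ(79) = -1, μ(82) = 1, μ(83) = -1, μ(85) = 1, μ(86) = 1, μ(87) = 1, with μ = 0 on non-squarefree integers. Summing μ(k)/k for k where μ(k) ≠ 0 gives 2609341595728673683821147444809/267064515689275851355624017992790 ≈ 0.0098. (PNT ⟺ this sum → 0 as n → ∞.)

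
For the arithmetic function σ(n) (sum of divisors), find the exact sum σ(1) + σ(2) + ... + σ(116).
Σ_{n ≤ 116} σ(n) = 11107

Compute σ(n) for each 1 ≤ n ≤ 116: σ(1) = 1, σ(2) = 3, σ(3) = 4, σ(4) = 7, σ(5) = 6, σ(6) = 12, σ(7) = 8, σ(8) = 15, σ(9) = 13, σ(10) = 18, σ(11) = 12, σ(12) = 28, σ(13) = 14, σ(14) = 24, σ(15) = 24, σ(16) = 31, σ(17) = 18, σ(18) = 39, σ(19) = 20, σ(20) = 42, σ(21) = 32, σ(22) = 36, σ(23) = 24, σ(24) = 60, σ(25) = 31, σ(26) = 42, σ(27) = 40, σ(28) = 56, σ(29) = 30, σ(30) = 72, σ(31) = 32, σ(32) = 63, σ(33) = 48, σ(34) = 54, σ(35) = 48, σ(36) = 91, σ(37) = 38, σ(38) = 60, σ(39) = 56, σ(40) = 90, σ(41) = 42, σ(42) = 96, σ(43) = 44, σ(44) = 84, σ(45) = 78, σ(46) = 72, σ(47) = 48, σ(48) = 124, σ(49) = 57, σ(50) = 93, σ(51) = 72, σ(52) = 98, σ(53) = 54, σ(54) = 120, σ(55) = 72, σ(56) = 120, σ(57) = 80, σ(58) = 90, σ(59) = 60, σ(60) = 168, σ(61) = 62, σ(62) = 96, σ(63) = 104, σ(64) = 127, σ(65) = 84, σ(66) = 144, σ(67) = 68, σ(68) = 126, σ(69) = 96, σ(70) = 144, σ(71) = 72, σ(72) = 195, σ(73) = 74, σ(74) = 114, σ(75) = 124, σ(76) = 140, σ(77) = 96, σ(78) = 168, σ(79) = 80, σ(80) = 186, σ(81) = 121, σ(82) = 126, σ(83) = 84, σ(84) = 224, σ(85) = 108, σ(86) = 132, σ(87) = 120, σ(88) = 180, σ(89) = 90, σ(90) = 234, σ(91) = 112, σ(92) = 168, σ(93) = 128, σ(94) = 144, σ(95) = 120, σ(96) = 252, σ(97) = 98, σ(98) = 171, σ(99) = 156, σ(100) = 217, σ(101) = 102, σ(102) = 216, σ(103) = 104, σ(104) = 210, σ(105) = 192, σ(106) = 162, σ(107) = 108, σ(108) = 280, σ(109) = 110, σ(110) = 216, σ(111) = 152, σ(112) = 248, σ(113) = 114, σ(114) = 240, σ(115) = 144, σ(116) = 210. Summing all 116 values: 11107. (Average order: Σ_{n ≤ x} σ(n) ~ (π²/12) x². For x = 116, (π²/12)·116² ≈ 11067.12.)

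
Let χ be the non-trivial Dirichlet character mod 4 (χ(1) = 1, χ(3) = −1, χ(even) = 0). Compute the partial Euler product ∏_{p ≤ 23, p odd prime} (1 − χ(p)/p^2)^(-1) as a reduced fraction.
∏ = 7900068038863/8628726988800

The odd primes p ≤ 23 are [3, 5, 7, 11, 13, 17, 19, 23]. For each, χ(p) = 1 if p ≡ 1 mod 4, χ(p) = −1 if p ≡ 3 mod 4. Taking (1 − χ(p)/p^2)^(-1) = p^2/(p^2 − χ(p)): (1 − (-1)/3^2)^(-1) · (1 − (1)/5^2)^(-1) · (1 − (-1)/7^2)^(-1) · (1 − (-1)/11^2)^(-1) · (1 − (1)/13^2)^(-1) · (1 − (1)/17^2)^(-1) · (1 − (-1)/19^2)^(-1) · (1 − (-1)/23^2)^(-1) = 7900068038863/8628726988800.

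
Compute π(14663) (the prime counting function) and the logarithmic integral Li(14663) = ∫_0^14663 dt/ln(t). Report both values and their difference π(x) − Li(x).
π(14663) = 1717;  Li(14663) ≈ 1741.54;  π(x) − Li(x) ≈ -24.54.

Direct count of primes ≤ 14663 gives π(14663) = 1717. Numerical evaluation of the logarithmic integral gives Li(14663) ≈ 1741.54. The difference π(x) − Li(x) ≈ -24.54 is typically negative for small/moderate x (Li(x) overestimates), though Littlewood's theorem shows this sign changes infinitely often.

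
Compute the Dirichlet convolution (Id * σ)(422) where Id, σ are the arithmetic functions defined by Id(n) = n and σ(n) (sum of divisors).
(Id * σ)(422) = 2115

Divisors of 422: [1, 2, 211, 422]. For each d | 422:
  d = 1: Id(1) · σ(422/1) = 1 · 636 = 636
  d = 2: Id(2) · σ(422/2) = 2 · 212 = 424
  d = 211: Id(211) · σ(422/211) = 211 · 3 = 633
  d = 422: Id(422) · σ(422/422) = 422 · 1 = 422
Summing: (Id * σ)(422) = 636 + 424 + 633 + 422 = 2115.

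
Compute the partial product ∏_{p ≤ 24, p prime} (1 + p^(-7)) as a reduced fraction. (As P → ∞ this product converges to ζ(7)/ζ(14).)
∏ = 1213055423679013780431254747580653474818754487990016/1203084832226034935165248483197620256588271403484375

The primes p ≤ 24 are [2, 3, 5, 7, 11, 13, 17, 19, 23]. For each, (1 + 1/p^7) = (p^7 + 1)/p^7. Multiplying these fractions over p ∈ [2, 3, 5, 7, 11, 13, 17, 19, 23] gives 1213055423679013780431254747580653474818754487990016/1203084832226034935165248483197620256588271403484375. (In the limit P → ∞ this tends to ζ(7)/ζ(14).)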